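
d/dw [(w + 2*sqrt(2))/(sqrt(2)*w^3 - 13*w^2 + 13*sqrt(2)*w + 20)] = (-2*sqrt(2)*w^3 + w^2 + 52*sqrt(2)*w - 32)/(2*w^6 - 26*sqrt(2)*w^5 + 221*w^4 - 298*sqrt(2)*w^3 - 182*w^2 + 520*sqrt(2)*w + 400)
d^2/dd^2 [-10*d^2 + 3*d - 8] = -20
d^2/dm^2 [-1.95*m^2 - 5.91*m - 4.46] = -3.90000000000000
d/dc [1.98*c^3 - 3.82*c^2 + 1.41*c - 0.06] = 5.94*c^2 - 7.64*c + 1.41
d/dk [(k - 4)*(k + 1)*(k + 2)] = 3*k^2 - 2*k - 10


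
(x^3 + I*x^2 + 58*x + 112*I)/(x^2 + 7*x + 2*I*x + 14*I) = (x^2 - I*x + 56)/(x + 7)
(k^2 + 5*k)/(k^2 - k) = (k + 5)/(k - 1)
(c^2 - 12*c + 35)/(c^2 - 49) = (c - 5)/(c + 7)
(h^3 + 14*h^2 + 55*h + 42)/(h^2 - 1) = (h^2 + 13*h + 42)/(h - 1)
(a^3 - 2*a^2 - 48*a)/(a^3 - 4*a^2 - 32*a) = (a + 6)/(a + 4)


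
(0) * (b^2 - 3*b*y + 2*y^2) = 0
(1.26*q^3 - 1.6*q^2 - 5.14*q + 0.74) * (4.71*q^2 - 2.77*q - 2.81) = 5.9346*q^5 - 11.0262*q^4 - 23.318*q^3 + 22.2192*q^2 + 12.3936*q - 2.0794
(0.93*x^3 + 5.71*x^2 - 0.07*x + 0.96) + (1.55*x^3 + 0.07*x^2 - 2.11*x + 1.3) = 2.48*x^3 + 5.78*x^2 - 2.18*x + 2.26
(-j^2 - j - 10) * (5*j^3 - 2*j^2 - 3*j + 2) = -5*j^5 - 3*j^4 - 45*j^3 + 21*j^2 + 28*j - 20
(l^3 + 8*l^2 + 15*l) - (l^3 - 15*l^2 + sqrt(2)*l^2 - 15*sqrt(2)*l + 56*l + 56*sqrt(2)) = -sqrt(2)*l^2 + 23*l^2 - 41*l + 15*sqrt(2)*l - 56*sqrt(2)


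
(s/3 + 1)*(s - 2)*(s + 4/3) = s^3/3 + 7*s^2/9 - 14*s/9 - 8/3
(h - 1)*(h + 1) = h^2 - 1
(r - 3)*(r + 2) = r^2 - r - 6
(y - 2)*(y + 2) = y^2 - 4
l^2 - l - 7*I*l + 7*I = (l - 1)*(l - 7*I)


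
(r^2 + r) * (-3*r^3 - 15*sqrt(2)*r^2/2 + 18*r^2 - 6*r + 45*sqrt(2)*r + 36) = -3*r^5 - 15*sqrt(2)*r^4/2 + 15*r^4 + 12*r^3 + 75*sqrt(2)*r^3/2 + 30*r^2 + 45*sqrt(2)*r^2 + 36*r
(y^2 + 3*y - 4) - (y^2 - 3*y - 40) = 6*y + 36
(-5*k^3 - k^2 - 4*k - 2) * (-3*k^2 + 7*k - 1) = 15*k^5 - 32*k^4 + 10*k^3 - 21*k^2 - 10*k + 2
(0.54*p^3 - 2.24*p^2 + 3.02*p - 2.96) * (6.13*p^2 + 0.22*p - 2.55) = 3.3102*p^5 - 13.6124*p^4 + 16.6428*p^3 - 11.7684*p^2 - 8.3522*p + 7.548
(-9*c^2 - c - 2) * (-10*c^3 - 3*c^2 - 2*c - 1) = 90*c^5 + 37*c^4 + 41*c^3 + 17*c^2 + 5*c + 2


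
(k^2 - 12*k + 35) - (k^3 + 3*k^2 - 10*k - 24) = -k^3 - 2*k^2 - 2*k + 59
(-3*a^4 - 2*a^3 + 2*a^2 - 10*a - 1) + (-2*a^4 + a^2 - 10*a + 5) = -5*a^4 - 2*a^3 + 3*a^2 - 20*a + 4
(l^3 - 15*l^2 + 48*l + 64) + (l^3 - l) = 2*l^3 - 15*l^2 + 47*l + 64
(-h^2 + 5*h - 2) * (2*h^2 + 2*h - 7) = -2*h^4 + 8*h^3 + 13*h^2 - 39*h + 14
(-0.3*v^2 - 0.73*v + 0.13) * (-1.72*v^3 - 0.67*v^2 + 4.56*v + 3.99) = 0.516*v^5 + 1.4566*v^4 - 1.1025*v^3 - 4.6129*v^2 - 2.3199*v + 0.5187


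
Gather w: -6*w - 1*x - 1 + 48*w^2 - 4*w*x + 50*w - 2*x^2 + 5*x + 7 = 48*w^2 + w*(44 - 4*x) - 2*x^2 + 4*x + 6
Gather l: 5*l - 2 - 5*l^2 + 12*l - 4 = -5*l^2 + 17*l - 6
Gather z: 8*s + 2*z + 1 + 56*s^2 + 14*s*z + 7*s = 56*s^2 + 15*s + z*(14*s + 2) + 1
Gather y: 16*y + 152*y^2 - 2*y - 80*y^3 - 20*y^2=-80*y^3 + 132*y^2 + 14*y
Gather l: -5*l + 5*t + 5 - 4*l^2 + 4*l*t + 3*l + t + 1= -4*l^2 + l*(4*t - 2) + 6*t + 6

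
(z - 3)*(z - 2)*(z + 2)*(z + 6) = z^4 + 3*z^3 - 22*z^2 - 12*z + 72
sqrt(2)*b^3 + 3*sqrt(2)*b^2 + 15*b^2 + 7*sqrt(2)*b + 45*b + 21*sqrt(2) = (b + 3)*(b + 7*sqrt(2))*(sqrt(2)*b + 1)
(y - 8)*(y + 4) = y^2 - 4*y - 32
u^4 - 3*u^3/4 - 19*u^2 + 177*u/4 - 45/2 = (u - 3)*(u - 2)*(u - 3/4)*(u + 5)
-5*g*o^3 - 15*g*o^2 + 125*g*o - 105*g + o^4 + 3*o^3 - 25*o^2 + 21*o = (-5*g + o)*(o - 3)*(o - 1)*(o + 7)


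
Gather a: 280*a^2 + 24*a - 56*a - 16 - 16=280*a^2 - 32*a - 32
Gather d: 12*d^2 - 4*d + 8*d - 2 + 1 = 12*d^2 + 4*d - 1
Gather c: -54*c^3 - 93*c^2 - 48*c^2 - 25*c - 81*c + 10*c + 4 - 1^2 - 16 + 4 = -54*c^3 - 141*c^2 - 96*c - 9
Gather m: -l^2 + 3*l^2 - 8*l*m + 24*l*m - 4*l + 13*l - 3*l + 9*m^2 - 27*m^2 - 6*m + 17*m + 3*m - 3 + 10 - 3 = 2*l^2 + 6*l - 18*m^2 + m*(16*l + 14) + 4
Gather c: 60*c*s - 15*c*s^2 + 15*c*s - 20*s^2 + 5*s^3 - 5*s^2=c*(-15*s^2 + 75*s) + 5*s^3 - 25*s^2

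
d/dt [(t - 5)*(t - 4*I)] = 2*t - 5 - 4*I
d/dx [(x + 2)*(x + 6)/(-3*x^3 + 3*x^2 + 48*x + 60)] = (x^2 + 12*x - 8)/(3*(x^4 - 6*x^3 - 11*x^2 + 60*x + 100))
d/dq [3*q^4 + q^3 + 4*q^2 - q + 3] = 12*q^3 + 3*q^2 + 8*q - 1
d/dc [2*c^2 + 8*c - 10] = 4*c + 8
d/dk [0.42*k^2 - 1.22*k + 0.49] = 0.84*k - 1.22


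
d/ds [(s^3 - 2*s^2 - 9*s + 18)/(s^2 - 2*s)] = 1 + 9/s^2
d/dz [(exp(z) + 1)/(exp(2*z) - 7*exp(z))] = (-exp(2*z) - 2*exp(z) + 7)*exp(-z)/(exp(2*z) - 14*exp(z) + 49)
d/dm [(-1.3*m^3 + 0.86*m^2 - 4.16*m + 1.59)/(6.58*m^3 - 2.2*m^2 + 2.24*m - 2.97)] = (-2.7988*m^4 + 48.9216*m^3 - 27.0292*m^2 + 1.8876*m + 8.7936)/(43.2964*m^6 - 28.952*m^5 + 34.3184*m^4 - 48.9412*m^3 + 18.0856*m^2 - 13.3056*m + 8.8209)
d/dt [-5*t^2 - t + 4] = -10*t - 1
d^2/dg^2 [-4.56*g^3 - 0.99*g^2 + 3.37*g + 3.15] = -27.36*g - 1.98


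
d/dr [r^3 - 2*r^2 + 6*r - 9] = 3*r^2 - 4*r + 6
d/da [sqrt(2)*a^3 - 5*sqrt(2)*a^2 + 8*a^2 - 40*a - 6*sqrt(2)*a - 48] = 3*sqrt(2)*a^2 - 10*sqrt(2)*a + 16*a - 40 - 6*sqrt(2)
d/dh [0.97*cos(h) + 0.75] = -0.97*sin(h)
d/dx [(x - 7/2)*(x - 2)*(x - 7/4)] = 3*x^2 - 29*x/2 + 133/8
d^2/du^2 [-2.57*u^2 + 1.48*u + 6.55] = -5.14000000000000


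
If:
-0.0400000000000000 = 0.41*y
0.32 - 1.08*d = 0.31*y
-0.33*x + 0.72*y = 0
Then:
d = 0.32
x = -0.21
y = -0.10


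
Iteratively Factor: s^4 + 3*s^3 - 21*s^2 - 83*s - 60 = (s + 4)*(s^3 - s^2 - 17*s - 15) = (s + 3)*(s + 4)*(s^2 - 4*s - 5) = (s - 5)*(s + 3)*(s + 4)*(s + 1)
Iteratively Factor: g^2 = (g)*(g)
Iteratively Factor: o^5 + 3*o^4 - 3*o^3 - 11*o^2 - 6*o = (o - 2)*(o^4 + 5*o^3 + 7*o^2 + 3*o) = (o - 2)*(o + 1)*(o^3 + 4*o^2 + 3*o) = (o - 2)*(o + 1)*(o + 3)*(o^2 + o) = (o - 2)*(o + 1)^2*(o + 3)*(o)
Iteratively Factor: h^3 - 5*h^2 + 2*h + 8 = (h - 2)*(h^2 - 3*h - 4) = (h - 2)*(h + 1)*(h - 4)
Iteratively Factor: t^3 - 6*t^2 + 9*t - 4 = (t - 4)*(t^2 - 2*t + 1) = (t - 4)*(t - 1)*(t - 1)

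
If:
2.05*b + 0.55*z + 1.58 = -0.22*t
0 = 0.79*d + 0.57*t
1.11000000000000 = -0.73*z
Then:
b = -0.107317073170732*t - 0.362779819579018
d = -0.721518987341772*t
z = -1.52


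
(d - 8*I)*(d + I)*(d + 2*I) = d^3 - 5*I*d^2 + 22*d + 16*I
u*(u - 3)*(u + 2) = u^3 - u^2 - 6*u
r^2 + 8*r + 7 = (r + 1)*(r + 7)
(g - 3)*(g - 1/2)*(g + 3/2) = g^3 - 2*g^2 - 15*g/4 + 9/4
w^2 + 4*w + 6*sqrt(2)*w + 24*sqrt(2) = (w + 4)*(w + 6*sqrt(2))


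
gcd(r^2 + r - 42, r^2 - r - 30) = r - 6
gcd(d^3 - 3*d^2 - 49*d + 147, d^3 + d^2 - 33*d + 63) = d^2 + 4*d - 21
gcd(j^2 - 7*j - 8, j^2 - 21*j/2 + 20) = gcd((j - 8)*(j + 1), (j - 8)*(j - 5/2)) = j - 8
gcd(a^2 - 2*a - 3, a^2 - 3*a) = a - 3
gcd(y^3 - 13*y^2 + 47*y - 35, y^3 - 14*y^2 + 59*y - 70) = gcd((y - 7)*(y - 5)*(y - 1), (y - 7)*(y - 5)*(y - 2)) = y^2 - 12*y + 35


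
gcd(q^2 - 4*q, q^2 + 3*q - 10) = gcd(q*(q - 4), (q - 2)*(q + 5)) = 1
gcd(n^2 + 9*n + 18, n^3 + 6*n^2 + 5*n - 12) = n + 3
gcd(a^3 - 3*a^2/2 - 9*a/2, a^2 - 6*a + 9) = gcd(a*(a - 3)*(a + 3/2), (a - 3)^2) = a - 3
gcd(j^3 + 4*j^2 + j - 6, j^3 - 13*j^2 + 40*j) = 1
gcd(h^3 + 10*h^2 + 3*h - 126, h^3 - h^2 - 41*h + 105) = h^2 + 4*h - 21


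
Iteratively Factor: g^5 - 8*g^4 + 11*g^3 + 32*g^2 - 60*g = (g - 5)*(g^4 - 3*g^3 - 4*g^2 + 12*g) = (g - 5)*(g - 2)*(g^3 - g^2 - 6*g) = g*(g - 5)*(g - 2)*(g^2 - g - 6) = g*(g - 5)*(g - 2)*(g + 2)*(g - 3)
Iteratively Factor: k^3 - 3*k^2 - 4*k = (k + 1)*(k^2 - 4*k) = k*(k + 1)*(k - 4)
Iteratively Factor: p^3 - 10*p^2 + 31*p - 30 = (p - 2)*(p^2 - 8*p + 15) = (p - 3)*(p - 2)*(p - 5)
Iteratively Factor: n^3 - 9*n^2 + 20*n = (n - 4)*(n^2 - 5*n) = n*(n - 4)*(n - 5)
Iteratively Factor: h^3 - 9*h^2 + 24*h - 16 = (h - 1)*(h^2 - 8*h + 16) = (h - 4)*(h - 1)*(h - 4)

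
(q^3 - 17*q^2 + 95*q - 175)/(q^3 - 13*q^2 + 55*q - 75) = (q - 7)/(q - 3)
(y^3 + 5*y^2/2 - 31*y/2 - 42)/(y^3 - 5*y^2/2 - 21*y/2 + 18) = (2*y + 7)/(2*y - 3)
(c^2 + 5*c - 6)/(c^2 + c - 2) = (c + 6)/(c + 2)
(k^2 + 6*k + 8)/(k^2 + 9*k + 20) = (k + 2)/(k + 5)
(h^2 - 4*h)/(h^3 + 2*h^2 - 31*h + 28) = h/(h^2 + 6*h - 7)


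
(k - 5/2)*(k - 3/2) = k^2 - 4*k + 15/4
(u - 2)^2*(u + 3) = u^3 - u^2 - 8*u + 12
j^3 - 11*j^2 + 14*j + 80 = (j - 8)*(j - 5)*(j + 2)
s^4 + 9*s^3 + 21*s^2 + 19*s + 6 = (s + 1)^3*(s + 6)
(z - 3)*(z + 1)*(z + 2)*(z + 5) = z^4 + 5*z^3 - 7*z^2 - 41*z - 30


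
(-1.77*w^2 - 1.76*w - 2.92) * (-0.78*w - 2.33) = 1.3806*w^3 + 5.4969*w^2 + 6.3784*w + 6.8036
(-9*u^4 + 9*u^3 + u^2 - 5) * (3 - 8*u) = 72*u^5 - 99*u^4 + 19*u^3 + 3*u^2 + 40*u - 15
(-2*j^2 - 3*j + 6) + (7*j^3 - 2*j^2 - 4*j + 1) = 7*j^3 - 4*j^2 - 7*j + 7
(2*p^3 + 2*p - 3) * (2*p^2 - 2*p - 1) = 4*p^5 - 4*p^4 + 2*p^3 - 10*p^2 + 4*p + 3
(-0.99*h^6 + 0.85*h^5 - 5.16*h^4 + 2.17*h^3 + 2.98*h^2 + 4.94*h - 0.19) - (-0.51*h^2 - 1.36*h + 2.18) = -0.99*h^6 + 0.85*h^5 - 5.16*h^4 + 2.17*h^3 + 3.49*h^2 + 6.3*h - 2.37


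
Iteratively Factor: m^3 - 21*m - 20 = (m + 4)*(m^2 - 4*m - 5) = (m - 5)*(m + 4)*(m + 1)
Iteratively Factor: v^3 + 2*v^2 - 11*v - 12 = (v - 3)*(v^2 + 5*v + 4) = (v - 3)*(v + 4)*(v + 1)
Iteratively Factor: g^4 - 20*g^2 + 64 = (g + 4)*(g^3 - 4*g^2 - 4*g + 16) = (g + 2)*(g + 4)*(g^2 - 6*g + 8) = (g - 4)*(g + 2)*(g + 4)*(g - 2)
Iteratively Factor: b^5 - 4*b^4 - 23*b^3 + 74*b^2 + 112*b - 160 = (b - 5)*(b^4 + b^3 - 18*b^2 - 16*b + 32) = (b - 5)*(b + 2)*(b^3 - b^2 - 16*b + 16) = (b - 5)*(b - 1)*(b + 2)*(b^2 - 16) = (b - 5)*(b - 4)*(b - 1)*(b + 2)*(b + 4)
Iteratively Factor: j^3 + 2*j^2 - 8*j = (j + 4)*(j^2 - 2*j) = j*(j + 4)*(j - 2)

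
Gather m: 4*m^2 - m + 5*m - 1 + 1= 4*m^2 + 4*m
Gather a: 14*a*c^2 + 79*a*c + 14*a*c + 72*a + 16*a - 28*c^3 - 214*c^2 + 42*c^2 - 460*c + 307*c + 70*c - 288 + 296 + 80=a*(14*c^2 + 93*c + 88) - 28*c^3 - 172*c^2 - 83*c + 88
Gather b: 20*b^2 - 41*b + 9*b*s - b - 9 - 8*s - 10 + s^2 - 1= 20*b^2 + b*(9*s - 42) + s^2 - 8*s - 20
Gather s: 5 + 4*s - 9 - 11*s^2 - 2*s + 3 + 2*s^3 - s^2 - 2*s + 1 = 2*s^3 - 12*s^2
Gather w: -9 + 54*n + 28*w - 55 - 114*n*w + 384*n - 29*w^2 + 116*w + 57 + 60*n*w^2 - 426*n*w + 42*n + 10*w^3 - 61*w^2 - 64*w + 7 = 480*n + 10*w^3 + w^2*(60*n - 90) + w*(80 - 540*n)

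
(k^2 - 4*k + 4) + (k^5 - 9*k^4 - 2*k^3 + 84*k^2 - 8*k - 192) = k^5 - 9*k^4 - 2*k^3 + 85*k^2 - 12*k - 188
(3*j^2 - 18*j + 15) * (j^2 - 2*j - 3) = 3*j^4 - 24*j^3 + 42*j^2 + 24*j - 45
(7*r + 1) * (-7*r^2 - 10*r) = -49*r^3 - 77*r^2 - 10*r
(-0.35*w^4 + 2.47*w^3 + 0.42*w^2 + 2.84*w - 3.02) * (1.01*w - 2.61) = -0.3535*w^5 + 3.4082*w^4 - 6.0225*w^3 + 1.7722*w^2 - 10.4626*w + 7.8822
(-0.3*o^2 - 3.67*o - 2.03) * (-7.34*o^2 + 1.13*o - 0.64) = 2.202*o^4 + 26.5988*o^3 + 10.9451*o^2 + 0.0549000000000008*o + 1.2992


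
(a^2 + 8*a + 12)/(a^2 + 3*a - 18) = (a + 2)/(a - 3)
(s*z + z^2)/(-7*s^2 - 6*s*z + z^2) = z/(-7*s + z)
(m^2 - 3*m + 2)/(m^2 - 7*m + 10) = (m - 1)/(m - 5)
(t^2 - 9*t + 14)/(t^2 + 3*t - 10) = (t - 7)/(t + 5)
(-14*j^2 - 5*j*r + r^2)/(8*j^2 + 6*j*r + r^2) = (-7*j + r)/(4*j + r)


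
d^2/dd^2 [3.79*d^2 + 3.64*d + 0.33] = 7.58000000000000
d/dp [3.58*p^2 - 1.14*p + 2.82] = 7.16*p - 1.14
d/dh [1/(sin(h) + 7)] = -cos(h)/(sin(h) + 7)^2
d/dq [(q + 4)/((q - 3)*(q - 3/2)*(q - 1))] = 2*(-4*q^3 - 13*q^2 + 88*q - 81)/(4*q^6 - 44*q^5 + 193*q^4 - 432*q^3 + 522*q^2 - 324*q + 81)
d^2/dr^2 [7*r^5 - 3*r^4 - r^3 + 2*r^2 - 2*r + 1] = 140*r^3 - 36*r^2 - 6*r + 4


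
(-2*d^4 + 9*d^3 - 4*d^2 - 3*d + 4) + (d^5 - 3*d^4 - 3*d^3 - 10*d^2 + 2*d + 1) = d^5 - 5*d^4 + 6*d^3 - 14*d^2 - d + 5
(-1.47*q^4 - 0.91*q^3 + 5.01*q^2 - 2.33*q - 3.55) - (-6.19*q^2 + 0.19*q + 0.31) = -1.47*q^4 - 0.91*q^3 + 11.2*q^2 - 2.52*q - 3.86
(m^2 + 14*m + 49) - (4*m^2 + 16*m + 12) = -3*m^2 - 2*m + 37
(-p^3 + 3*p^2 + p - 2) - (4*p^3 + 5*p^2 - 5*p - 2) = -5*p^3 - 2*p^2 + 6*p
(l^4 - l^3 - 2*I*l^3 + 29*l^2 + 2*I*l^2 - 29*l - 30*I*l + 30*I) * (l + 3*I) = l^5 - l^4 + I*l^4 + 35*l^3 - I*l^3 - 35*l^2 + 57*I*l^2 + 90*l - 57*I*l - 90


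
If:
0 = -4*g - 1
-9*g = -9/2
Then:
No Solution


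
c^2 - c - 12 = (c - 4)*(c + 3)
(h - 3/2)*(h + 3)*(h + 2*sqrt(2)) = h^3 + 3*h^2/2 + 2*sqrt(2)*h^2 - 9*h/2 + 3*sqrt(2)*h - 9*sqrt(2)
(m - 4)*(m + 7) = m^2 + 3*m - 28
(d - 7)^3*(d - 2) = d^4 - 23*d^3 + 189*d^2 - 637*d + 686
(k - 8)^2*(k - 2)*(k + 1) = k^4 - 17*k^3 + 78*k^2 - 32*k - 128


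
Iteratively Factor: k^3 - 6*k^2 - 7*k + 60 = (k + 3)*(k^2 - 9*k + 20) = (k - 5)*(k + 3)*(k - 4)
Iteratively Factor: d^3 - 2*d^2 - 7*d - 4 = (d + 1)*(d^2 - 3*d - 4) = (d + 1)^2*(d - 4)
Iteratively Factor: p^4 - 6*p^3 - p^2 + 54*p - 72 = (p - 4)*(p^3 - 2*p^2 - 9*p + 18) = (p - 4)*(p - 3)*(p^2 + p - 6) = (p - 4)*(p - 3)*(p + 3)*(p - 2)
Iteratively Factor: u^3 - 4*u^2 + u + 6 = (u - 3)*(u^2 - u - 2) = (u - 3)*(u + 1)*(u - 2)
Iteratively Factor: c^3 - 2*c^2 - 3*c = (c)*(c^2 - 2*c - 3) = c*(c - 3)*(c + 1)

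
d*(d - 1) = d^2 - d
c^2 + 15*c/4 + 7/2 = (c + 7/4)*(c + 2)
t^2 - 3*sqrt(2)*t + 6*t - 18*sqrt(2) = (t + 6)*(t - 3*sqrt(2))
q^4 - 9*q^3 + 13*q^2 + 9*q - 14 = (q - 7)*(q - 2)*(q - 1)*(q + 1)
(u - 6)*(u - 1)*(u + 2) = u^3 - 5*u^2 - 8*u + 12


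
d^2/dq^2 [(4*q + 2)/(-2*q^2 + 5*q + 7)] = 4*((2*q + 1)*(4*q - 5)^2 + 4*(3*q - 2)*(-2*q^2 + 5*q + 7))/(-2*q^2 + 5*q + 7)^3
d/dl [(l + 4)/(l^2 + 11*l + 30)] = (l^2 + 11*l - (l + 4)*(2*l + 11) + 30)/(l^2 + 11*l + 30)^2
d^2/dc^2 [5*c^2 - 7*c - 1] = 10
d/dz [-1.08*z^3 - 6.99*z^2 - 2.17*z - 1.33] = -3.24*z^2 - 13.98*z - 2.17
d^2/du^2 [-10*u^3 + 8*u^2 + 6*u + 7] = 16 - 60*u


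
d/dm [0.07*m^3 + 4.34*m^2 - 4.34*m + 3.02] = 0.21*m^2 + 8.68*m - 4.34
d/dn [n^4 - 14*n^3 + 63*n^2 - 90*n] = 4*n^3 - 42*n^2 + 126*n - 90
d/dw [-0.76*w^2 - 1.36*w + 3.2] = -1.52*w - 1.36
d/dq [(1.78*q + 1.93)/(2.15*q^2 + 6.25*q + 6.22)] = (3.827*q^2 + 11.125*q - (1.78*q + 1.93)*(4.3*q + 6.25) + 11.0716)/(2.15*q^2 + 6.25*q + 6.22)^2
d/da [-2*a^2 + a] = 1 - 4*a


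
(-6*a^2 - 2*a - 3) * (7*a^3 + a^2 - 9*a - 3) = -42*a^5 - 20*a^4 + 31*a^3 + 33*a^2 + 33*a + 9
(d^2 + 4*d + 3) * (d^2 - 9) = d^4 + 4*d^3 - 6*d^2 - 36*d - 27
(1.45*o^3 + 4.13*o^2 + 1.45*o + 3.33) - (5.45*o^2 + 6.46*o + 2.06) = 1.45*o^3 - 1.32*o^2 - 5.01*o + 1.27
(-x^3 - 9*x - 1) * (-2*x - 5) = 2*x^4 + 5*x^3 + 18*x^2 + 47*x + 5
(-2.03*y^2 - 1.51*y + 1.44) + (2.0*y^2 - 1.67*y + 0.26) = -0.0299999999999998*y^2 - 3.18*y + 1.7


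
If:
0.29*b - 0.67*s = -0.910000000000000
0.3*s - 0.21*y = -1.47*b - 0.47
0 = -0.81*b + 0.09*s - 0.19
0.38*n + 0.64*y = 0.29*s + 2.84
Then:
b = -0.09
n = 2.57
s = 1.32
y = 3.51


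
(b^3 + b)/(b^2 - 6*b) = (b^2 + 1)/(b - 6)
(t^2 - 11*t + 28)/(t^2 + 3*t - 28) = (t - 7)/(t + 7)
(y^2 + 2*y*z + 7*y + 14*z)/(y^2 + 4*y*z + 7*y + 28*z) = (y + 2*z)/(y + 4*z)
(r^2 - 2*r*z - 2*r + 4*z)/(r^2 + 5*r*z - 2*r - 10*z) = (r - 2*z)/(r + 5*z)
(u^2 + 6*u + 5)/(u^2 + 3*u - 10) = (u + 1)/(u - 2)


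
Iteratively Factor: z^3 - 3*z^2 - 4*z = (z + 1)*(z^2 - 4*z) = (z - 4)*(z + 1)*(z)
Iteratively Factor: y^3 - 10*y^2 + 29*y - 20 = (y - 4)*(y^2 - 6*y + 5) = (y - 5)*(y - 4)*(y - 1)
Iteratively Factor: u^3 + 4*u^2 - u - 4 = (u + 1)*(u^2 + 3*u - 4) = (u + 1)*(u + 4)*(u - 1)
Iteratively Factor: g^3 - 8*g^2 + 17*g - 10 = (g - 1)*(g^2 - 7*g + 10) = (g - 5)*(g - 1)*(g - 2)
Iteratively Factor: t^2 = (t)*(t)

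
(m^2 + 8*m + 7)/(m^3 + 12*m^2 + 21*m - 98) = (m + 1)/(m^2 + 5*m - 14)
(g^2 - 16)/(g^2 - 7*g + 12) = (g + 4)/(g - 3)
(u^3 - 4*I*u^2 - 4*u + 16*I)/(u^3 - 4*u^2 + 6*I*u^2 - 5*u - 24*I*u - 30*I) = (u^3 - 4*I*u^2 - 4*u + 16*I)/(u^3 + u^2*(-4 + 6*I) + u*(-5 - 24*I) - 30*I)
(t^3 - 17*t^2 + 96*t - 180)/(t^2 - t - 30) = (t^2 - 11*t + 30)/(t + 5)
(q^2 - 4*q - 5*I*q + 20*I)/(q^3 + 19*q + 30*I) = (q - 4)/(q^2 + 5*I*q - 6)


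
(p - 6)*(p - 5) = p^2 - 11*p + 30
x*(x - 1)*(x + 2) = x^3 + x^2 - 2*x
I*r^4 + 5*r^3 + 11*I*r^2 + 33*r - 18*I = (r - 6*I)*(r - I)*(r + 3*I)*(I*r + 1)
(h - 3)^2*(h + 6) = h^3 - 27*h + 54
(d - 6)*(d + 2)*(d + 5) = d^3 + d^2 - 32*d - 60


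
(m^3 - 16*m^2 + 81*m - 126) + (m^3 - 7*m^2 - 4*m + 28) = 2*m^3 - 23*m^2 + 77*m - 98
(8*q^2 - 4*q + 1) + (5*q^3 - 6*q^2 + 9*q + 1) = 5*q^3 + 2*q^2 + 5*q + 2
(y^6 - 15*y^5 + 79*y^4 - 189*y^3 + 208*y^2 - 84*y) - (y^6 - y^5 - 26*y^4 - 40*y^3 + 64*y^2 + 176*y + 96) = -14*y^5 + 105*y^4 - 149*y^3 + 144*y^2 - 260*y - 96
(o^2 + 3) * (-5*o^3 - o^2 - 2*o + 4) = -5*o^5 - o^4 - 17*o^3 + o^2 - 6*o + 12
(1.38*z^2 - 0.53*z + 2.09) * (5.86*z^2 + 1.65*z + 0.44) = 8.0868*z^4 - 0.828800000000001*z^3 + 11.9801*z^2 + 3.2153*z + 0.9196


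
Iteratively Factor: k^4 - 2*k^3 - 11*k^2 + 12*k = (k)*(k^3 - 2*k^2 - 11*k + 12) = k*(k - 1)*(k^2 - k - 12) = k*(k - 1)*(k + 3)*(k - 4)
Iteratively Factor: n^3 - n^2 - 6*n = (n - 3)*(n^2 + 2*n) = (n - 3)*(n + 2)*(n)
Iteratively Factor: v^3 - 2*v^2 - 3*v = (v - 3)*(v^2 + v) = v*(v - 3)*(v + 1)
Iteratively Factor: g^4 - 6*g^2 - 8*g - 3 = (g + 1)*(g^3 - g^2 - 5*g - 3) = (g + 1)^2*(g^2 - 2*g - 3) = (g - 3)*(g + 1)^2*(g + 1)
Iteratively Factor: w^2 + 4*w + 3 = (w + 1)*(w + 3)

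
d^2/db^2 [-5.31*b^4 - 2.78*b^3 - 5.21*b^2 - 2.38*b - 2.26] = -63.72*b^2 - 16.68*b - 10.42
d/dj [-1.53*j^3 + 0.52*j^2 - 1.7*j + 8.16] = -4.59*j^2 + 1.04*j - 1.7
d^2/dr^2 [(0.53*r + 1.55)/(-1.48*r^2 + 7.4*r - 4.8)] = (-(0.53*r + 1.55)*(2.96*r - 7.4)*(5.92*r - 14.8) + (4.7064*r - 3.256)*(1.48*r^2 - 7.4*r + 4.8))/(1.48*r^2 - 7.4*r + 4.8)^3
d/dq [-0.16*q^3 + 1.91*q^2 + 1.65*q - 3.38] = -0.48*q^2 + 3.82*q + 1.65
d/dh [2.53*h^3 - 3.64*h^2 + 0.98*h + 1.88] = 7.59*h^2 - 7.28*h + 0.98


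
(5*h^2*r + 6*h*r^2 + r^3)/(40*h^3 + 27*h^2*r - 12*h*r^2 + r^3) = r*(5*h + r)/(40*h^2 - 13*h*r + r^2)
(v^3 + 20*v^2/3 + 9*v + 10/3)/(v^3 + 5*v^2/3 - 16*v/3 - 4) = (v^2 + 6*v + 5)/(v^2 + v - 6)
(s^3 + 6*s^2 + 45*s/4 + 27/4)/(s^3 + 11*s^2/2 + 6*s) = (2*s^2 + 9*s + 9)/(2*s*(s + 4))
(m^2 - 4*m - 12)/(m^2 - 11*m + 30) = (m + 2)/(m - 5)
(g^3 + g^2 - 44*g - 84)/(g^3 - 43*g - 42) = (g + 2)/(g + 1)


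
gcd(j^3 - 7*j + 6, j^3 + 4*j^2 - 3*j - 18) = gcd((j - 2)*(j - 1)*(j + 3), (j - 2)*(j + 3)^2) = j^2 + j - 6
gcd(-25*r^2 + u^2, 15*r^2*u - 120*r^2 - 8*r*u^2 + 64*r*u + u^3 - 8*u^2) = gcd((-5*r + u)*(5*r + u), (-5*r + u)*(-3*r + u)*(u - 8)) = 5*r - u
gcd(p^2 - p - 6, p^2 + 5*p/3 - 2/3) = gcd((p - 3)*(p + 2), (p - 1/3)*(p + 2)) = p + 2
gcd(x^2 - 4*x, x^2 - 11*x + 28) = x - 4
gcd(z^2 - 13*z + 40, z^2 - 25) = z - 5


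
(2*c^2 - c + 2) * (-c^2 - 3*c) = -2*c^4 - 5*c^3 + c^2 - 6*c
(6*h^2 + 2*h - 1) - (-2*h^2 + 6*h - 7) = 8*h^2 - 4*h + 6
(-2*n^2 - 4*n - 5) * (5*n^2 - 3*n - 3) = -10*n^4 - 14*n^3 - 7*n^2 + 27*n + 15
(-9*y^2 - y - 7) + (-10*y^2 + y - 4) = -19*y^2 - 11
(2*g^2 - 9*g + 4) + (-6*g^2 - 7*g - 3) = -4*g^2 - 16*g + 1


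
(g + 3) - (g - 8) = 11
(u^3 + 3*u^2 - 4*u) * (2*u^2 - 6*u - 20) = 2*u^5 - 46*u^3 - 36*u^2 + 80*u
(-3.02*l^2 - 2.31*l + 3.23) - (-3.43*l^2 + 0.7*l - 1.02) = 0.41*l^2 - 3.01*l + 4.25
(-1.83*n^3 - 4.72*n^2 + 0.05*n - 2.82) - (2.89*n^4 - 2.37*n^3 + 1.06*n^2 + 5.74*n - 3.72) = -2.89*n^4 + 0.54*n^3 - 5.78*n^2 - 5.69*n + 0.9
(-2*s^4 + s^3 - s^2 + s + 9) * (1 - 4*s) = 8*s^5 - 6*s^4 + 5*s^3 - 5*s^2 - 35*s + 9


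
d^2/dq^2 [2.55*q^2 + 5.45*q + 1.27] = 5.10000000000000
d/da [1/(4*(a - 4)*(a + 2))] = (1 - a)/(2*(a^4 - 4*a^3 - 12*a^2 + 32*a + 64))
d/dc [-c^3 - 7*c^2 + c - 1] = -3*c^2 - 14*c + 1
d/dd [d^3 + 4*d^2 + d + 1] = 3*d^2 + 8*d + 1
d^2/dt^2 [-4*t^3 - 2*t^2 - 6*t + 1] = -24*t - 4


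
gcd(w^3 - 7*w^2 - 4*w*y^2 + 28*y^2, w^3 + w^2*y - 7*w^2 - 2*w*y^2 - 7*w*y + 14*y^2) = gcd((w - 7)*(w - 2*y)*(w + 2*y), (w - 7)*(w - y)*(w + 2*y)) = w^2 + 2*w*y - 7*w - 14*y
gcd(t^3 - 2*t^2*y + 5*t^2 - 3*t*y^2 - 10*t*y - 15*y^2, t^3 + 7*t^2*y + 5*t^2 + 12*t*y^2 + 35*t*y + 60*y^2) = t + 5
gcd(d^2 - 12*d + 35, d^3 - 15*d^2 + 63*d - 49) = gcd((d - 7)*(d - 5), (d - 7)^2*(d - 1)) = d - 7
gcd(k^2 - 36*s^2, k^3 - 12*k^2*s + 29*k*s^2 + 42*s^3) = -k + 6*s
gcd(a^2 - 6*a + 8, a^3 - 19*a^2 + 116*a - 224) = a - 4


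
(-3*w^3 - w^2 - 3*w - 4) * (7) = -21*w^3 - 7*w^2 - 21*w - 28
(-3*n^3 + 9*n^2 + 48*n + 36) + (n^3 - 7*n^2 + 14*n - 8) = -2*n^3 + 2*n^2 + 62*n + 28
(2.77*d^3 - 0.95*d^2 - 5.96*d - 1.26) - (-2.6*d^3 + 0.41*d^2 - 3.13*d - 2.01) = 5.37*d^3 - 1.36*d^2 - 2.83*d + 0.75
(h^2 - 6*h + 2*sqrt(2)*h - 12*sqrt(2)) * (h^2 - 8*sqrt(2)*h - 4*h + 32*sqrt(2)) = h^4 - 10*h^3 - 6*sqrt(2)*h^3 - 8*h^2 + 60*sqrt(2)*h^2 - 144*sqrt(2)*h + 320*h - 768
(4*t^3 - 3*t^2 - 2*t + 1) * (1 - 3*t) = -12*t^4 + 13*t^3 + 3*t^2 - 5*t + 1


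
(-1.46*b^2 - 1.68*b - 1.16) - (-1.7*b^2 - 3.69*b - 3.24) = 0.24*b^2 + 2.01*b + 2.08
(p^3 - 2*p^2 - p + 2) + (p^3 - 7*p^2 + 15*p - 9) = 2*p^3 - 9*p^2 + 14*p - 7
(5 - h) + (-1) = 4 - h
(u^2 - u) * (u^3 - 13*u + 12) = u^5 - u^4 - 13*u^3 + 25*u^2 - 12*u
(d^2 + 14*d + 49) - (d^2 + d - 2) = 13*d + 51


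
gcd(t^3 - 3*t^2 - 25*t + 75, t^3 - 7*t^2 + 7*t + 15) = t^2 - 8*t + 15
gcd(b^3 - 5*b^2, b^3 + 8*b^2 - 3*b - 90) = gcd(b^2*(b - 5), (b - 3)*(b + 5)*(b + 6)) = 1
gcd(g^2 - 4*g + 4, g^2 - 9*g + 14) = g - 2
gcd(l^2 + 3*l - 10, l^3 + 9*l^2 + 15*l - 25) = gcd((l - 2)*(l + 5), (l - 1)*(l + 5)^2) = l + 5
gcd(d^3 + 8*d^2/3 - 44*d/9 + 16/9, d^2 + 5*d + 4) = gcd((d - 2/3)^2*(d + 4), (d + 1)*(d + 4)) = d + 4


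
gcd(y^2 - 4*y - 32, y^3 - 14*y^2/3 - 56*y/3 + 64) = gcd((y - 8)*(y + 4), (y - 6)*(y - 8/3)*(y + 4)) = y + 4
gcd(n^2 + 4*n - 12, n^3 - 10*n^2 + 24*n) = 1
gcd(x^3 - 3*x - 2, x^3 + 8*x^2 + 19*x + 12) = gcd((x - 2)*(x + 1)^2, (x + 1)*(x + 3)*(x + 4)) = x + 1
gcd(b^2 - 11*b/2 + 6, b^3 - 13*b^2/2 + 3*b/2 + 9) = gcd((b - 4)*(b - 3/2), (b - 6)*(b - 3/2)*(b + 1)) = b - 3/2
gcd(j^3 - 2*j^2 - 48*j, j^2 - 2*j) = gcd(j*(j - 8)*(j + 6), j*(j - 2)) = j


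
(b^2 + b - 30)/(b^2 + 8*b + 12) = (b - 5)/(b + 2)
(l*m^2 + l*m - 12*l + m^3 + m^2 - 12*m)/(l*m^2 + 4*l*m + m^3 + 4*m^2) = (m - 3)/m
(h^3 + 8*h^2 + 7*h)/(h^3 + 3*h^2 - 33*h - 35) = h/(h - 5)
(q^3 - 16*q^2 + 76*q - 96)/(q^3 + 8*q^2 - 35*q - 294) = (q^2 - 10*q + 16)/(q^2 + 14*q + 49)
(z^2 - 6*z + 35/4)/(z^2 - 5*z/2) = (z - 7/2)/z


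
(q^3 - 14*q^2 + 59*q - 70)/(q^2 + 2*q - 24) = (q^3 - 14*q^2 + 59*q - 70)/(q^2 + 2*q - 24)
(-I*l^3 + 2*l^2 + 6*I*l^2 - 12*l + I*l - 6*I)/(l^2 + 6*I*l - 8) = (-I*l^3 + l^2*(2 + 6*I) + l*(-12 + I) - 6*I)/(l^2 + 6*I*l - 8)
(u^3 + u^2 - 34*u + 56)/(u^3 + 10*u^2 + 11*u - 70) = (u - 4)/(u + 5)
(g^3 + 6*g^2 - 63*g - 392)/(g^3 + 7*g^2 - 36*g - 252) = (g^2 - g - 56)/(g^2 - 36)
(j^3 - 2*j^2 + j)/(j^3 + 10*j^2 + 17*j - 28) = j*(j - 1)/(j^2 + 11*j + 28)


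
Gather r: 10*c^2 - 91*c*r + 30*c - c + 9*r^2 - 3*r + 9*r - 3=10*c^2 + 29*c + 9*r^2 + r*(6 - 91*c) - 3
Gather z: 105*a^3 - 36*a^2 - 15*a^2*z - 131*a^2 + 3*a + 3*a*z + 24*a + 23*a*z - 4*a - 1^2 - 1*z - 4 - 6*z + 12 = 105*a^3 - 167*a^2 + 23*a + z*(-15*a^2 + 26*a - 7) + 7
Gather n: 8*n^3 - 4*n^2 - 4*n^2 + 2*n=8*n^3 - 8*n^2 + 2*n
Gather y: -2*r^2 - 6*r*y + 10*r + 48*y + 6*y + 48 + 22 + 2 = -2*r^2 + 10*r + y*(54 - 6*r) + 72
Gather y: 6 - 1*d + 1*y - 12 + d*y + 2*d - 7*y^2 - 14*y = d - 7*y^2 + y*(d - 13) - 6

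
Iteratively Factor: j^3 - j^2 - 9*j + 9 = (j + 3)*(j^2 - 4*j + 3) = (j - 1)*(j + 3)*(j - 3)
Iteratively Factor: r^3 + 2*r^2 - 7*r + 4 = (r + 4)*(r^2 - 2*r + 1) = (r - 1)*(r + 4)*(r - 1)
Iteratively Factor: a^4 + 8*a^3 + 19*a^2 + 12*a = (a + 1)*(a^3 + 7*a^2 + 12*a) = (a + 1)*(a + 3)*(a^2 + 4*a) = (a + 1)*(a + 3)*(a + 4)*(a)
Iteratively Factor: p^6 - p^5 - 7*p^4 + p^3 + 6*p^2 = (p + 2)*(p^5 - 3*p^4 - p^3 + 3*p^2) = (p - 1)*(p + 2)*(p^4 - 2*p^3 - 3*p^2) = (p - 1)*(p + 1)*(p + 2)*(p^3 - 3*p^2) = (p - 3)*(p - 1)*(p + 1)*(p + 2)*(p^2) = p*(p - 3)*(p - 1)*(p + 1)*(p + 2)*(p)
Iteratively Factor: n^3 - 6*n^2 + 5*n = (n - 5)*(n^2 - n) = (n - 5)*(n - 1)*(n)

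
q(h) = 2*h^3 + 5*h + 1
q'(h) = 6*h^2 + 5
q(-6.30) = -530.59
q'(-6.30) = 243.14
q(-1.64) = -16.02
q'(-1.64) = 21.14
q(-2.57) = -45.80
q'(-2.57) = 44.63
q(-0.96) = -5.57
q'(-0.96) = 10.53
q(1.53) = 15.81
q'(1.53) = 19.05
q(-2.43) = -39.85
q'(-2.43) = 40.43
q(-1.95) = -23.58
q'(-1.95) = 27.82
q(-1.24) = -9.01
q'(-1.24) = 14.23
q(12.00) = 3517.00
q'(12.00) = 869.00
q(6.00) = 463.00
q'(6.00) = 221.00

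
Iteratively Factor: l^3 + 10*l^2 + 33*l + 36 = (l + 4)*(l^2 + 6*l + 9) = (l + 3)*(l + 4)*(l + 3)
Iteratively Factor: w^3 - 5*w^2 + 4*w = (w - 4)*(w^2 - w) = w*(w - 4)*(w - 1)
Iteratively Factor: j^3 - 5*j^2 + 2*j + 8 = (j - 4)*(j^2 - j - 2) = (j - 4)*(j - 2)*(j + 1)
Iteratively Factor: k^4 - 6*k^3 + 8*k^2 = (k)*(k^3 - 6*k^2 + 8*k) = k^2*(k^2 - 6*k + 8) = k^2*(k - 2)*(k - 4)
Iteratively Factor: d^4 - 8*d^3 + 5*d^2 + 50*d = (d - 5)*(d^3 - 3*d^2 - 10*d) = (d - 5)*(d + 2)*(d^2 - 5*d) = d*(d - 5)*(d + 2)*(d - 5)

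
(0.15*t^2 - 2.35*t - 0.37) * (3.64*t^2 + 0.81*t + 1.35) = 0.546*t^4 - 8.4325*t^3 - 3.0478*t^2 - 3.4722*t - 0.4995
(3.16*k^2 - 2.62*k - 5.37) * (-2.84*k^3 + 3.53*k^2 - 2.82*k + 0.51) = -8.9744*k^5 + 18.5956*k^4 - 2.909*k^3 - 9.9561*k^2 + 13.8072*k - 2.7387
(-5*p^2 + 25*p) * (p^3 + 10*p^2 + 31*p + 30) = -5*p^5 - 25*p^4 + 95*p^3 + 625*p^2 + 750*p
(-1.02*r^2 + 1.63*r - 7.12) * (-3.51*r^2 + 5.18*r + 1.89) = 3.5802*r^4 - 11.0049*r^3 + 31.5068*r^2 - 33.8009*r - 13.4568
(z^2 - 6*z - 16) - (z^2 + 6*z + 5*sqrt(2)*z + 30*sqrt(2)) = -12*z - 5*sqrt(2)*z - 30*sqrt(2) - 16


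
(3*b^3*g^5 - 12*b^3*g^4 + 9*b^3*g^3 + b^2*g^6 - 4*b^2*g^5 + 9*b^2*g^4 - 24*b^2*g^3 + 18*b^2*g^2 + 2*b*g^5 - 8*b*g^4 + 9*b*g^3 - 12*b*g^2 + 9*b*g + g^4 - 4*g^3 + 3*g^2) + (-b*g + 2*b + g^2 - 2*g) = 3*b^3*g^5 - 12*b^3*g^4 + 9*b^3*g^3 + b^2*g^6 - 4*b^2*g^5 + 9*b^2*g^4 - 24*b^2*g^3 + 18*b^2*g^2 + 2*b*g^5 - 8*b*g^4 + 9*b*g^3 - 12*b*g^2 + 8*b*g + 2*b + g^4 - 4*g^3 + 4*g^2 - 2*g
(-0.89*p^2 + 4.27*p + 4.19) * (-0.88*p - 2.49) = 0.7832*p^3 - 1.5415*p^2 - 14.3195*p - 10.4331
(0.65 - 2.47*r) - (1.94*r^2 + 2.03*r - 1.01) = -1.94*r^2 - 4.5*r + 1.66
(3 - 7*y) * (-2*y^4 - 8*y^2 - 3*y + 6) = 14*y^5 - 6*y^4 + 56*y^3 - 3*y^2 - 51*y + 18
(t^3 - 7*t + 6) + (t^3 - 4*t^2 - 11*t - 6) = 2*t^3 - 4*t^2 - 18*t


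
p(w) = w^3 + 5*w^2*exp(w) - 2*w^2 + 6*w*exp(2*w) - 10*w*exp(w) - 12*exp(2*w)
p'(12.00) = 3337744944646.18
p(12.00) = 1589444982105.46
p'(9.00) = 5912598147.51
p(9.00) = 2760271742.21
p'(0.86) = -59.00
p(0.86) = -50.63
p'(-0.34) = -16.19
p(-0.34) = -4.55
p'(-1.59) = 12.94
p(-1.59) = -4.15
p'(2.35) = 1313.31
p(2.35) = 275.94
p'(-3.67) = 56.51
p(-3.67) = -73.74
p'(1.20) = -49.46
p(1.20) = -70.00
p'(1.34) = -31.88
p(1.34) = -75.83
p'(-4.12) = 68.60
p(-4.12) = -101.85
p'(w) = 5*w^2*exp(w) + 3*w^2 + 12*w*exp(2*w) - 4*w - 18*exp(2*w) - 10*exp(w)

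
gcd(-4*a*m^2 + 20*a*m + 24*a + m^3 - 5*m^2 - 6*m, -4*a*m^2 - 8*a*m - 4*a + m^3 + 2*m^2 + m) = 4*a*m + 4*a - m^2 - m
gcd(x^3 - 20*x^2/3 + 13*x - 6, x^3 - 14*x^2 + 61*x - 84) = x - 3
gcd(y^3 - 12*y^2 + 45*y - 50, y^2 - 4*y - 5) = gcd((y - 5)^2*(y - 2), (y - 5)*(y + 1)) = y - 5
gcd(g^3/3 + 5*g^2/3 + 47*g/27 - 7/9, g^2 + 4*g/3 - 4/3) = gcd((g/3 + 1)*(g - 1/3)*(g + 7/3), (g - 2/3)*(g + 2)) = 1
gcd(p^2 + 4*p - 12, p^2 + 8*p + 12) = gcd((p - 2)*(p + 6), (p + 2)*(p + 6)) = p + 6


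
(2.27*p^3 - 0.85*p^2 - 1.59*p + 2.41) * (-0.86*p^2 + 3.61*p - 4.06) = -1.9522*p^5 + 8.9257*p^4 - 10.9173*p^3 - 4.3615*p^2 + 15.1555*p - 9.7846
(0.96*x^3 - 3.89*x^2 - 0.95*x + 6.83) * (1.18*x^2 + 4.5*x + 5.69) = 1.1328*x^5 - 0.2702*x^4 - 13.1636*x^3 - 18.3497*x^2 + 25.3295*x + 38.8627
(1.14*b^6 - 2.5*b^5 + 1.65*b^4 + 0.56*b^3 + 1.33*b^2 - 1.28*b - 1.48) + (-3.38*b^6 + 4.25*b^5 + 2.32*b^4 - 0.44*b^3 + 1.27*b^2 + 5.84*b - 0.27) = -2.24*b^6 + 1.75*b^5 + 3.97*b^4 + 0.12*b^3 + 2.6*b^2 + 4.56*b - 1.75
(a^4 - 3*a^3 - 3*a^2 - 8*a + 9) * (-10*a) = -10*a^5 + 30*a^4 + 30*a^3 + 80*a^2 - 90*a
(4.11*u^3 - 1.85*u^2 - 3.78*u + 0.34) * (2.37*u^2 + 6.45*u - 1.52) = 9.7407*u^5 + 22.125*u^4 - 27.1383*u^3 - 20.7632*u^2 + 7.9386*u - 0.5168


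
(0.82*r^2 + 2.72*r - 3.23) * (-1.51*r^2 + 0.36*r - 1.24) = -1.2382*r^4 - 3.812*r^3 + 4.8397*r^2 - 4.5356*r + 4.0052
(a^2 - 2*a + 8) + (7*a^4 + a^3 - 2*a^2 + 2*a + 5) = 7*a^4 + a^3 - a^2 + 13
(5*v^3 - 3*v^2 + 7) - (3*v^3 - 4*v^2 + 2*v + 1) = 2*v^3 + v^2 - 2*v + 6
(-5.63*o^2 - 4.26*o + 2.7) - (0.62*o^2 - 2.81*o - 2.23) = -6.25*o^2 - 1.45*o + 4.93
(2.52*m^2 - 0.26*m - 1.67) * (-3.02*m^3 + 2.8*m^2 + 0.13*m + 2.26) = -7.6104*m^5 + 7.8412*m^4 + 4.643*m^3 + 0.9854*m^2 - 0.8047*m - 3.7742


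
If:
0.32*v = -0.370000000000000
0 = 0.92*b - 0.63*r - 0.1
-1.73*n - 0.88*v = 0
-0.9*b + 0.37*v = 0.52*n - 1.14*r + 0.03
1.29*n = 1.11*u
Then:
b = 1.24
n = 0.59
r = 1.64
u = 0.68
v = -1.16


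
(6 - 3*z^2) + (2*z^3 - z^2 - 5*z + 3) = 2*z^3 - 4*z^2 - 5*z + 9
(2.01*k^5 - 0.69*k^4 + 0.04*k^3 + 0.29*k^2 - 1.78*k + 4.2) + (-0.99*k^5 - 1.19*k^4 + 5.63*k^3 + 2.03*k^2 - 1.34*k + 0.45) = 1.02*k^5 - 1.88*k^4 + 5.67*k^3 + 2.32*k^2 - 3.12*k + 4.65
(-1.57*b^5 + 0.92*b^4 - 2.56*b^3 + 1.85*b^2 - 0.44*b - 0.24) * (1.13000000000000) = -1.7741*b^5 + 1.0396*b^4 - 2.8928*b^3 + 2.0905*b^2 - 0.4972*b - 0.2712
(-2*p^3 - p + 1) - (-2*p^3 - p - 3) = 4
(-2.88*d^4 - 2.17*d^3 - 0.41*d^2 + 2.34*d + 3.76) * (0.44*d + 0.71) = -1.2672*d^5 - 2.9996*d^4 - 1.7211*d^3 + 0.7385*d^2 + 3.3158*d + 2.6696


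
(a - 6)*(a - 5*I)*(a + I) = a^3 - 6*a^2 - 4*I*a^2 + 5*a + 24*I*a - 30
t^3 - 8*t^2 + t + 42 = (t - 7)*(t - 3)*(t + 2)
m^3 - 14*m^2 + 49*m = m*(m - 7)^2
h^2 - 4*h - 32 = (h - 8)*(h + 4)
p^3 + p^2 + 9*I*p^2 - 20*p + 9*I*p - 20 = (p + 1)*(p + 4*I)*(p + 5*I)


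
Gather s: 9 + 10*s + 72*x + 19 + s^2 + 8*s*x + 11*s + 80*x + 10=s^2 + s*(8*x + 21) + 152*x + 38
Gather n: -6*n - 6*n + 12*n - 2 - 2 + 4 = 0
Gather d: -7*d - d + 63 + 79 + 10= 152 - 8*d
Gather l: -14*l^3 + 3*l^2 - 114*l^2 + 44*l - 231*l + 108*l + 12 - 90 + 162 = -14*l^3 - 111*l^2 - 79*l + 84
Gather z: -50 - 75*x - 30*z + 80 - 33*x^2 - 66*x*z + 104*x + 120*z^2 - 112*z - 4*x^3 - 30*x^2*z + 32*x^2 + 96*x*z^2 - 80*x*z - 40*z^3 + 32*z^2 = -4*x^3 - x^2 + 29*x - 40*z^3 + z^2*(96*x + 152) + z*(-30*x^2 - 146*x - 142) + 30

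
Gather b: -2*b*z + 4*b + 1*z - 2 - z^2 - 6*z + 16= b*(4 - 2*z) - z^2 - 5*z + 14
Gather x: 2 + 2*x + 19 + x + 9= 3*x + 30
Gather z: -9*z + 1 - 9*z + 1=2 - 18*z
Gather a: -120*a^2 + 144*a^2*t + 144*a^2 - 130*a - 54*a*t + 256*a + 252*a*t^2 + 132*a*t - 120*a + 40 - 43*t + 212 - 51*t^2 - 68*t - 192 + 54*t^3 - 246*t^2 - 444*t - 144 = a^2*(144*t + 24) + a*(252*t^2 + 78*t + 6) + 54*t^3 - 297*t^2 - 555*t - 84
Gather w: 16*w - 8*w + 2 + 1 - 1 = 8*w + 2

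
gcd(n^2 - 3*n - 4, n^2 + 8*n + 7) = n + 1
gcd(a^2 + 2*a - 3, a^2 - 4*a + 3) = a - 1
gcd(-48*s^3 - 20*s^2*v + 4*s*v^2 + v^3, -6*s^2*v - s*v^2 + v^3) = 2*s + v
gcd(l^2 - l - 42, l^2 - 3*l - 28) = l - 7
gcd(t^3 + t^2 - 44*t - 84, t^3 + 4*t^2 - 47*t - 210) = t^2 - t - 42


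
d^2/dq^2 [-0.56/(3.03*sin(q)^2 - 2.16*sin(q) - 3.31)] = (-20.565216*sin(q)^4 + 10.995264*sin(q)^3 + 5.769456*sin(q)^2 - 17.986752*sin(q) + 16.458288)/(-3.03*sin(q)^2 + 2.16*sin(q) + 3.31)^3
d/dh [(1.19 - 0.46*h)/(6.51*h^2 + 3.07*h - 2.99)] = (2.9946*h^2 - 15.4938*h - 2.2779)/(42.3801*h^4 + 39.9714*h^3 - 29.5049*h^2 - 18.3586*h + 8.9401)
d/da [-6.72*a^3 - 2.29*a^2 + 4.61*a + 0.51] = -20.16*a^2 - 4.58*a + 4.61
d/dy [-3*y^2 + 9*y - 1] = 9 - 6*y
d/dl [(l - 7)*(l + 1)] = 2*l - 6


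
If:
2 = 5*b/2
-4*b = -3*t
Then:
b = 4/5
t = 16/15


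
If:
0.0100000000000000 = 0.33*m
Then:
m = 0.03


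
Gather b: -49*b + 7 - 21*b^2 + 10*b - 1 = -21*b^2 - 39*b + 6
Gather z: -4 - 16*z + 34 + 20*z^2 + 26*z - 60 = 20*z^2 + 10*z - 30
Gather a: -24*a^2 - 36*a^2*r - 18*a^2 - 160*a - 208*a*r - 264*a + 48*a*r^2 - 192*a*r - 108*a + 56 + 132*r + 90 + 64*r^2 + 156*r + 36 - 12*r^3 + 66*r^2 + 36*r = a^2*(-36*r - 42) + a*(48*r^2 - 400*r - 532) - 12*r^3 + 130*r^2 + 324*r + 182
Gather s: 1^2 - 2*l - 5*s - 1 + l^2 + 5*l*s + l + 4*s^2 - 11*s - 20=l^2 - l + 4*s^2 + s*(5*l - 16) - 20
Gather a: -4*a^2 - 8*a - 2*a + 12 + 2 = -4*a^2 - 10*a + 14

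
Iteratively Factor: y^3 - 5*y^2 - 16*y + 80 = (y + 4)*(y^2 - 9*y + 20) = (y - 5)*(y + 4)*(y - 4)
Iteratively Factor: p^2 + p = (p)*(p + 1)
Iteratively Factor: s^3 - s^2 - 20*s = (s - 5)*(s^2 + 4*s) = (s - 5)*(s + 4)*(s)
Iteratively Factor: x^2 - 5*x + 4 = (x - 4)*(x - 1)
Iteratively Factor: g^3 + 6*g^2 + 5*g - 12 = (g + 3)*(g^2 + 3*g - 4) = (g + 3)*(g + 4)*(g - 1)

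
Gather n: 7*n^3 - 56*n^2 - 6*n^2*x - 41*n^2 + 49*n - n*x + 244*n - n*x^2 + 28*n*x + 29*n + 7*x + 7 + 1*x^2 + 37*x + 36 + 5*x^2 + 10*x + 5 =7*n^3 + n^2*(-6*x - 97) + n*(-x^2 + 27*x + 322) + 6*x^2 + 54*x + 48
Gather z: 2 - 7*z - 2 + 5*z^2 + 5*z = 5*z^2 - 2*z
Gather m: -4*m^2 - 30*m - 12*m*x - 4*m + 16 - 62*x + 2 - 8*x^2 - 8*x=-4*m^2 + m*(-12*x - 34) - 8*x^2 - 70*x + 18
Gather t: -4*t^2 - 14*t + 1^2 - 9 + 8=-4*t^2 - 14*t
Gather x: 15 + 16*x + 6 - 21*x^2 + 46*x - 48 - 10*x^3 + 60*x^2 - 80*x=-10*x^3 + 39*x^2 - 18*x - 27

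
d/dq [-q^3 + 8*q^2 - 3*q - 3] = -3*q^2 + 16*q - 3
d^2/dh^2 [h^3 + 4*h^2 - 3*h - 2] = 6*h + 8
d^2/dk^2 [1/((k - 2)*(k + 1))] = 2*((k - 2)^2 + (k - 2)*(k + 1) + (k + 1)^2)/((k - 2)^3*(k + 1)^3)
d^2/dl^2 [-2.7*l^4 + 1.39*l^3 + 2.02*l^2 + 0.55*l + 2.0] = -32.4*l^2 + 8.34*l + 4.04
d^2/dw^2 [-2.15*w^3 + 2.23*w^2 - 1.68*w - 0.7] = 4.46 - 12.9*w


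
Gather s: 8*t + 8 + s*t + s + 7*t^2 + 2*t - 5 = s*(t + 1) + 7*t^2 + 10*t + 3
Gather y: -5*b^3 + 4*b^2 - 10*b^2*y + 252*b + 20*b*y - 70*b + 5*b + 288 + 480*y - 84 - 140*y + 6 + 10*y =-5*b^3 + 4*b^2 + 187*b + y*(-10*b^2 + 20*b + 350) + 210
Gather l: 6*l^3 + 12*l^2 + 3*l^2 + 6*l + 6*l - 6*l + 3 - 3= 6*l^3 + 15*l^2 + 6*l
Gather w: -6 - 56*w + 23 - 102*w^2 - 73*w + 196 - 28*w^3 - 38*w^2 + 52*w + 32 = -28*w^3 - 140*w^2 - 77*w + 245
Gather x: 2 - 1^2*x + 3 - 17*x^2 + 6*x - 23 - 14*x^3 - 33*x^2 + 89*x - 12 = -14*x^3 - 50*x^2 + 94*x - 30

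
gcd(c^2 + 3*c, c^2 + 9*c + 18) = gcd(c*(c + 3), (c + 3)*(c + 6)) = c + 3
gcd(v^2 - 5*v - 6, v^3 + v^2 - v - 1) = v + 1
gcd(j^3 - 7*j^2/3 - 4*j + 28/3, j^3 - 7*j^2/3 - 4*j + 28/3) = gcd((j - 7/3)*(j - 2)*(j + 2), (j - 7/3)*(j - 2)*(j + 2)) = j^3 - 7*j^2/3 - 4*j + 28/3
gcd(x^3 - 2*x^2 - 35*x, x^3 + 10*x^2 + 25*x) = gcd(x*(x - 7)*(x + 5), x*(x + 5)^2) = x^2 + 5*x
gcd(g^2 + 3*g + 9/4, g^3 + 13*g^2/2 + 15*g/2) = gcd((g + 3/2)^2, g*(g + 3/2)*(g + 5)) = g + 3/2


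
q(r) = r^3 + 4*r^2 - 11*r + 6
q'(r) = 3*r^2 + 8*r - 11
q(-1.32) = 25.19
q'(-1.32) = -16.33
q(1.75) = 4.36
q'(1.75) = 12.19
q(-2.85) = 46.69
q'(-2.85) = -9.43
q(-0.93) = 18.89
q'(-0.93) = -15.85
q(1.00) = 0.00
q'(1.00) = 0.00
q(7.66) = 605.90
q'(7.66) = 226.31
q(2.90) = 32.13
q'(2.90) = 37.43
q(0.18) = 4.16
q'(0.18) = -9.46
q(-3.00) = 48.00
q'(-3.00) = -8.00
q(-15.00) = -2304.00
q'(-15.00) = 544.00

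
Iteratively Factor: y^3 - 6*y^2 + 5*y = (y - 1)*(y^2 - 5*y) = y*(y - 1)*(y - 5)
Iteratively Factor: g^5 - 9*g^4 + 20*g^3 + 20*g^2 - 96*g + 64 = (g - 2)*(g^4 - 7*g^3 + 6*g^2 + 32*g - 32) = (g - 4)*(g - 2)*(g^3 - 3*g^2 - 6*g + 8) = (g - 4)*(g - 2)*(g - 1)*(g^2 - 2*g - 8) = (g - 4)^2*(g - 2)*(g - 1)*(g + 2)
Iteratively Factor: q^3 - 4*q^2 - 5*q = (q - 5)*(q^2 + q) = (q - 5)*(q + 1)*(q)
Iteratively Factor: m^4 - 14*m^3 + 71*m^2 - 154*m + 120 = (m - 4)*(m^3 - 10*m^2 + 31*m - 30) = (m - 5)*(m - 4)*(m^2 - 5*m + 6) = (m - 5)*(m - 4)*(m - 3)*(m - 2)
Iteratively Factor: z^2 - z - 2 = (z - 2)*(z + 1)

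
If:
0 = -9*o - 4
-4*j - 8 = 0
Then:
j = -2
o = -4/9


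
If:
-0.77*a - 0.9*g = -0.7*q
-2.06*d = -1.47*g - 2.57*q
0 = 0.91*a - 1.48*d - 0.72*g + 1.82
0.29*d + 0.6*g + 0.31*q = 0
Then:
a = -2.55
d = -0.88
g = 1.13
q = -1.35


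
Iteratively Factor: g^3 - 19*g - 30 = (g + 3)*(g^2 - 3*g - 10) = (g + 2)*(g + 3)*(g - 5)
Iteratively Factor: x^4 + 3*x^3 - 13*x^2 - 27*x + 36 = (x - 1)*(x^3 + 4*x^2 - 9*x - 36) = (x - 3)*(x - 1)*(x^2 + 7*x + 12) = (x - 3)*(x - 1)*(x + 4)*(x + 3)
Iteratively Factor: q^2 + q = (q)*(q + 1)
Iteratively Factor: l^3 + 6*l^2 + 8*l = (l)*(l^2 + 6*l + 8) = l*(l + 2)*(l + 4)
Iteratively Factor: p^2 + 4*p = (p)*(p + 4)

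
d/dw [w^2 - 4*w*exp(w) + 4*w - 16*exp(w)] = -4*w*exp(w) + 2*w - 20*exp(w) + 4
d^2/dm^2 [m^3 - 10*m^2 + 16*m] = 6*m - 20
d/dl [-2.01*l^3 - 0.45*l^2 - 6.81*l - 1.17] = -6.03*l^2 - 0.9*l - 6.81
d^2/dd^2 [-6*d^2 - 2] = -12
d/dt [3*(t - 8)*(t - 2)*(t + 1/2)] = 9*t^2 - 57*t + 33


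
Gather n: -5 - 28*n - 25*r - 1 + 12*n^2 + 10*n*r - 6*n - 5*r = 12*n^2 + n*(10*r - 34) - 30*r - 6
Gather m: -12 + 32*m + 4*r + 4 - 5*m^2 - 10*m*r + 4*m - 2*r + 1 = -5*m^2 + m*(36 - 10*r) + 2*r - 7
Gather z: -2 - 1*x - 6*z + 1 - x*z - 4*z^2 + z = -x - 4*z^2 + z*(-x - 5) - 1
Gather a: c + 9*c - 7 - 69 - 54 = 10*c - 130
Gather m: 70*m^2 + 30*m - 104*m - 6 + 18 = 70*m^2 - 74*m + 12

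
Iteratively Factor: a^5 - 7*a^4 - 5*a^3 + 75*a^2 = (a)*(a^4 - 7*a^3 - 5*a^2 + 75*a) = a*(a + 3)*(a^3 - 10*a^2 + 25*a) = a*(a - 5)*(a + 3)*(a^2 - 5*a) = a*(a - 5)^2*(a + 3)*(a)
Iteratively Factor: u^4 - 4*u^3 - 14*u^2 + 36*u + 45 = (u - 5)*(u^3 + u^2 - 9*u - 9) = (u - 5)*(u + 1)*(u^2 - 9) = (u - 5)*(u - 3)*(u + 1)*(u + 3)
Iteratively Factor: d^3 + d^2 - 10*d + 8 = (d + 4)*(d^2 - 3*d + 2) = (d - 1)*(d + 4)*(d - 2)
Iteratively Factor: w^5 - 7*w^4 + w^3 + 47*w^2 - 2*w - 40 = (w - 4)*(w^4 - 3*w^3 - 11*w^2 + 3*w + 10) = (w - 4)*(w - 1)*(w^3 - 2*w^2 - 13*w - 10) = (w - 4)*(w - 1)*(w + 1)*(w^2 - 3*w - 10) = (w - 4)*(w - 1)*(w + 1)*(w + 2)*(w - 5)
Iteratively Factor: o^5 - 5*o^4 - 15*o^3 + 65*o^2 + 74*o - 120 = (o + 2)*(o^4 - 7*o^3 - o^2 + 67*o - 60) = (o - 1)*(o + 2)*(o^3 - 6*o^2 - 7*o + 60) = (o - 4)*(o - 1)*(o + 2)*(o^2 - 2*o - 15) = (o - 5)*(o - 4)*(o - 1)*(o + 2)*(o + 3)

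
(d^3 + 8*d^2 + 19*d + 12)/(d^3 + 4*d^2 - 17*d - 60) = (d^2 + 5*d + 4)/(d^2 + d - 20)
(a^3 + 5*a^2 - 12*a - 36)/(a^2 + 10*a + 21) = (a^3 + 5*a^2 - 12*a - 36)/(a^2 + 10*a + 21)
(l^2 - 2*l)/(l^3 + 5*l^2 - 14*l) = 1/(l + 7)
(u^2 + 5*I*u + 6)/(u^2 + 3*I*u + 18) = (u - I)/(u - 3*I)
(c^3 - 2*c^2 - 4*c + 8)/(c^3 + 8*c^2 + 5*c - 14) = (c^2 - 4*c + 4)/(c^2 + 6*c - 7)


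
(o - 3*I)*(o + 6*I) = o^2 + 3*I*o + 18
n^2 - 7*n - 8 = (n - 8)*(n + 1)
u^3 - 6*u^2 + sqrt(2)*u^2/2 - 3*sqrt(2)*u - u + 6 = (u - 6)*(u - sqrt(2)/2)*(u + sqrt(2))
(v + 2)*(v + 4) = v^2 + 6*v + 8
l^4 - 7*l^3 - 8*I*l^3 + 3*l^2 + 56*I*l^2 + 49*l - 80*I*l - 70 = (l - 5)*(l - 2)*(l - 7*I)*(l - I)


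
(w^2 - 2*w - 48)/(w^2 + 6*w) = (w - 8)/w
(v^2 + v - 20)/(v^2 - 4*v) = (v + 5)/v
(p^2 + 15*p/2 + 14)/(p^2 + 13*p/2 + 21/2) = (p + 4)/(p + 3)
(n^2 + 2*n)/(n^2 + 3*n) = (n + 2)/(n + 3)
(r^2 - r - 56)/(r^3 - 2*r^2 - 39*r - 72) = (r + 7)/(r^2 + 6*r + 9)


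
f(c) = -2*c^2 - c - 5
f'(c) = -4*c - 1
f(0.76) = -6.92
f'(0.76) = -4.04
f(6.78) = -103.72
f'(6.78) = -28.12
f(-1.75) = -9.38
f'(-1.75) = 6.00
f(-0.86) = -5.62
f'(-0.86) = 2.44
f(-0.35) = -4.90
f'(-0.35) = 0.40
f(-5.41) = -58.13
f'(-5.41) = 20.64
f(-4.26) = -37.04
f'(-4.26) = 16.04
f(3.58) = -34.21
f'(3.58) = -15.32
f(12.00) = -305.00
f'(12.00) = -49.00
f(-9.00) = -158.00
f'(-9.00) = 35.00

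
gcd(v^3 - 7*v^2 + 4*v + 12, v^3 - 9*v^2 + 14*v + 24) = v^2 - 5*v - 6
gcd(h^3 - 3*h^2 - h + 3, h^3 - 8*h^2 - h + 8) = h^2 - 1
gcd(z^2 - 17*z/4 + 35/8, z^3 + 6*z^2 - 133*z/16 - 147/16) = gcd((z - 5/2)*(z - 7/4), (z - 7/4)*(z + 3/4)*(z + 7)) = z - 7/4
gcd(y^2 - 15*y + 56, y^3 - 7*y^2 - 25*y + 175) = y - 7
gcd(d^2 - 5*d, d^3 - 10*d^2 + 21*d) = d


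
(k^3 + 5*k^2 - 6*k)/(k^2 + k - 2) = k*(k + 6)/(k + 2)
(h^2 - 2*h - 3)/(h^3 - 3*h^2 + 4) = (h - 3)/(h^2 - 4*h + 4)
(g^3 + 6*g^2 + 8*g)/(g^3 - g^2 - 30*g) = (g^2 + 6*g + 8)/(g^2 - g - 30)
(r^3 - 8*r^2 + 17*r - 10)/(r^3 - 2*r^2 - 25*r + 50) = (r - 1)/(r + 5)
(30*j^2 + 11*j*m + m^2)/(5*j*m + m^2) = (6*j + m)/m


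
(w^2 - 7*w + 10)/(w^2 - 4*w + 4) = (w - 5)/(w - 2)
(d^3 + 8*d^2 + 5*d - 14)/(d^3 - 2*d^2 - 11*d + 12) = (d^2 + 9*d + 14)/(d^2 - d - 12)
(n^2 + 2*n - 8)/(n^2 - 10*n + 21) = (n^2 + 2*n - 8)/(n^2 - 10*n + 21)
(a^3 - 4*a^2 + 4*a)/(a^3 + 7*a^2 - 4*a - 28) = a*(a - 2)/(a^2 + 9*a + 14)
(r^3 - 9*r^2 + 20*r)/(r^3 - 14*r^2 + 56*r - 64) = r*(r - 5)/(r^2 - 10*r + 16)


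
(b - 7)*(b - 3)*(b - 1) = b^3 - 11*b^2 + 31*b - 21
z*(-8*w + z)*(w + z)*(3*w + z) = -24*w^3*z - 29*w^2*z^2 - 4*w*z^3 + z^4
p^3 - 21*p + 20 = (p - 4)*(p - 1)*(p + 5)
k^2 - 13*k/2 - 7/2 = (k - 7)*(k + 1/2)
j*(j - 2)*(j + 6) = j^3 + 4*j^2 - 12*j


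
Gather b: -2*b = -2*b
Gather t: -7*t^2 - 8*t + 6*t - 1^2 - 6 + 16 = -7*t^2 - 2*t + 9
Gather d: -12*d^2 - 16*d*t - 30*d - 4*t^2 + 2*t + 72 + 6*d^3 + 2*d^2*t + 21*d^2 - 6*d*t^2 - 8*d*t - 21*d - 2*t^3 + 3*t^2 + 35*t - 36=6*d^3 + d^2*(2*t + 9) + d*(-6*t^2 - 24*t - 51) - 2*t^3 - t^2 + 37*t + 36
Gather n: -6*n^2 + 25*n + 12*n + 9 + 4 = -6*n^2 + 37*n + 13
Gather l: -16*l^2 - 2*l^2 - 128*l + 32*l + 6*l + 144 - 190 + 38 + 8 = -18*l^2 - 90*l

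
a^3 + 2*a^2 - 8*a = a*(a - 2)*(a + 4)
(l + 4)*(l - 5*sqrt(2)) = l^2 - 5*sqrt(2)*l + 4*l - 20*sqrt(2)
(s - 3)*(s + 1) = s^2 - 2*s - 3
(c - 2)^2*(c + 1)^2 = c^4 - 2*c^3 - 3*c^2 + 4*c + 4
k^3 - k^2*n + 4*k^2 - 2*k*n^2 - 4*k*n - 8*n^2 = (k + 4)*(k - 2*n)*(k + n)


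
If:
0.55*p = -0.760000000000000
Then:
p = -1.38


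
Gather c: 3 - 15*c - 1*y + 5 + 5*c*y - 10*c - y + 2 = c*(5*y - 25) - 2*y + 10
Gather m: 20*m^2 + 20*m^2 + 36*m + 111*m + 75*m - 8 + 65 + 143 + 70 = 40*m^2 + 222*m + 270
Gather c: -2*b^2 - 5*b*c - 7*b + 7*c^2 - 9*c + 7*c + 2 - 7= -2*b^2 - 7*b + 7*c^2 + c*(-5*b - 2) - 5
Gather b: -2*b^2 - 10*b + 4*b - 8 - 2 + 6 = -2*b^2 - 6*b - 4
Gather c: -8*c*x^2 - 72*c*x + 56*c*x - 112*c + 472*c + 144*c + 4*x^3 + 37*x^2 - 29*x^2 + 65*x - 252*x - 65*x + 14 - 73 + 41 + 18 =c*(-8*x^2 - 16*x + 504) + 4*x^3 + 8*x^2 - 252*x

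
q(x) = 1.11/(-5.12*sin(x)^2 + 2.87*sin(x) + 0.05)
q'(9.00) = -10.35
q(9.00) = 3.06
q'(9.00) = -10.35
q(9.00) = 3.06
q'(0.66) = 225.89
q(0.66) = -9.65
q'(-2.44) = 0.52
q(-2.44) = -0.28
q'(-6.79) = -1.17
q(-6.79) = -0.44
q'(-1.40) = -0.04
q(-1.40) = -0.14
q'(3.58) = 1.66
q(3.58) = -0.53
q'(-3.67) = -57.47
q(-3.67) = 5.68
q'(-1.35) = -0.05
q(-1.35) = -0.15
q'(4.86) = -0.03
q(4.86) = -0.14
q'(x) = 1.11*(10.24*sin(x)*cos(x) - 2.87*cos(x))/(-5.12*sin(x)^2 + 2.87*sin(x) + 0.05)^2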